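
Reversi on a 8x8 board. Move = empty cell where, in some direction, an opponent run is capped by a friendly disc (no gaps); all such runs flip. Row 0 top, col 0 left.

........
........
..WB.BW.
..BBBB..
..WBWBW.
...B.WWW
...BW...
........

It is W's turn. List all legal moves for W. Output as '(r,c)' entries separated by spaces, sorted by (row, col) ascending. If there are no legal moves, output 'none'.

Answer: (1,2) (1,5) (2,4) (6,2)

Derivation:
(1,2): flips 3 -> legal
(1,3): no bracket -> illegal
(1,4): no bracket -> illegal
(1,5): flips 3 -> legal
(1,6): no bracket -> illegal
(2,1): no bracket -> illegal
(2,4): flips 5 -> legal
(3,1): no bracket -> illegal
(3,6): no bracket -> illegal
(4,1): no bracket -> illegal
(5,2): no bracket -> illegal
(5,4): no bracket -> illegal
(6,2): flips 2 -> legal
(7,2): no bracket -> illegal
(7,3): no bracket -> illegal
(7,4): no bracket -> illegal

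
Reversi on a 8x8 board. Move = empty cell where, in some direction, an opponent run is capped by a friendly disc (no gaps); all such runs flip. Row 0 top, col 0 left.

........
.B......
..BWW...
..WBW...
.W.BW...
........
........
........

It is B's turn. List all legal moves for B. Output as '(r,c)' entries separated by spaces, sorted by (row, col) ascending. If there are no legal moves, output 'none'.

Answer: (1,3) (1,5) (2,1) (2,5) (3,1) (3,5) (4,2) (4,5) (5,5)

Derivation:
(1,2): no bracket -> illegal
(1,3): flips 1 -> legal
(1,4): no bracket -> illegal
(1,5): flips 1 -> legal
(2,1): flips 1 -> legal
(2,5): flips 3 -> legal
(3,0): no bracket -> illegal
(3,1): flips 1 -> legal
(3,5): flips 1 -> legal
(4,0): no bracket -> illegal
(4,2): flips 1 -> legal
(4,5): flips 1 -> legal
(5,0): no bracket -> illegal
(5,1): no bracket -> illegal
(5,2): no bracket -> illegal
(5,3): no bracket -> illegal
(5,4): no bracket -> illegal
(5,5): flips 1 -> legal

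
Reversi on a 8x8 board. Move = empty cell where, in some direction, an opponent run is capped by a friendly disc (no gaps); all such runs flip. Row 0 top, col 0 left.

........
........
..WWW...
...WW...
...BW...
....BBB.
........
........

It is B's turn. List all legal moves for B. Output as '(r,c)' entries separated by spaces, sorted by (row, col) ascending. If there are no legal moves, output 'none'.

(1,1): flips 3 -> legal
(1,2): no bracket -> illegal
(1,3): flips 2 -> legal
(1,4): flips 3 -> legal
(1,5): no bracket -> illegal
(2,1): no bracket -> illegal
(2,5): flips 1 -> legal
(3,1): no bracket -> illegal
(3,2): no bracket -> illegal
(3,5): no bracket -> illegal
(4,2): no bracket -> illegal
(4,5): flips 1 -> legal
(5,3): no bracket -> illegal

Answer: (1,1) (1,3) (1,4) (2,5) (4,5)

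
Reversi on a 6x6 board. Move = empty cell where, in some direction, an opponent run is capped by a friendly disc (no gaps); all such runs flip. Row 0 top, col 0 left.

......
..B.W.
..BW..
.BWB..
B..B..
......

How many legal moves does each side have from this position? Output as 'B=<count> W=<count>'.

-- B to move --
(0,3): no bracket -> illegal
(0,4): no bracket -> illegal
(0,5): no bracket -> illegal
(1,3): flips 1 -> legal
(1,5): no bracket -> illegal
(2,1): flips 1 -> legal
(2,4): flips 1 -> legal
(2,5): no bracket -> illegal
(3,4): flips 1 -> legal
(4,1): no bracket -> illegal
(4,2): flips 1 -> legal
B mobility = 5
-- W to move --
(0,1): flips 1 -> legal
(0,2): flips 2 -> legal
(0,3): no bracket -> illegal
(1,1): no bracket -> illegal
(1,3): no bracket -> illegal
(2,0): no bracket -> illegal
(2,1): flips 1 -> legal
(2,4): no bracket -> illegal
(3,0): flips 1 -> legal
(3,4): flips 1 -> legal
(4,1): no bracket -> illegal
(4,2): no bracket -> illegal
(4,4): no bracket -> illegal
(5,0): no bracket -> illegal
(5,1): no bracket -> illegal
(5,2): no bracket -> illegal
(5,3): flips 2 -> legal
(5,4): flips 1 -> legal
W mobility = 7

Answer: B=5 W=7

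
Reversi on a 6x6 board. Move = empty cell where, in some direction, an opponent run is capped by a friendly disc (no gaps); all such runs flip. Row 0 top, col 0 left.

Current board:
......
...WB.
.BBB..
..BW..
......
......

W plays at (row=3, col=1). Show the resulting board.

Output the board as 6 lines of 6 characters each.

Place W at (3,1); scan 8 dirs for brackets.
Dir NW: first cell '.' (not opp) -> no flip
Dir N: opp run (2,1), next='.' -> no flip
Dir NE: opp run (2,2) capped by W -> flip
Dir W: first cell '.' (not opp) -> no flip
Dir E: opp run (3,2) capped by W -> flip
Dir SW: first cell '.' (not opp) -> no flip
Dir S: first cell '.' (not opp) -> no flip
Dir SE: first cell '.' (not opp) -> no flip
All flips: (2,2) (3,2)

Answer: ......
...WB.
.BWB..
.WWW..
......
......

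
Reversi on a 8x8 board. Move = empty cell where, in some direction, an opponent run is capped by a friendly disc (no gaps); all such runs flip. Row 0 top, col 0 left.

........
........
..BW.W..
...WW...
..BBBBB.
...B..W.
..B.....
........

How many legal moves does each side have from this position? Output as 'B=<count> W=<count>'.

-- B to move --
(1,2): flips 2 -> legal
(1,3): flips 2 -> legal
(1,4): no bracket -> illegal
(1,5): no bracket -> illegal
(1,6): flips 2 -> legal
(2,4): flips 3 -> legal
(2,6): no bracket -> illegal
(3,2): no bracket -> illegal
(3,5): no bracket -> illegal
(3,6): no bracket -> illegal
(4,7): no bracket -> illegal
(5,5): no bracket -> illegal
(5,7): no bracket -> illegal
(6,5): no bracket -> illegal
(6,6): flips 1 -> legal
(6,7): flips 1 -> legal
B mobility = 6
-- W to move --
(1,1): flips 1 -> legal
(1,2): no bracket -> illegal
(1,3): no bracket -> illegal
(2,1): flips 1 -> legal
(3,1): no bracket -> illegal
(3,2): no bracket -> illegal
(3,5): no bracket -> illegal
(3,6): flips 1 -> legal
(3,7): no bracket -> illegal
(4,1): no bracket -> illegal
(4,7): no bracket -> illegal
(5,1): flips 1 -> legal
(5,2): flips 1 -> legal
(5,4): flips 1 -> legal
(5,5): flips 1 -> legal
(5,7): no bracket -> illegal
(6,1): no bracket -> illegal
(6,3): flips 2 -> legal
(6,4): no bracket -> illegal
(7,1): no bracket -> illegal
(7,2): no bracket -> illegal
(7,3): no bracket -> illegal
W mobility = 8

Answer: B=6 W=8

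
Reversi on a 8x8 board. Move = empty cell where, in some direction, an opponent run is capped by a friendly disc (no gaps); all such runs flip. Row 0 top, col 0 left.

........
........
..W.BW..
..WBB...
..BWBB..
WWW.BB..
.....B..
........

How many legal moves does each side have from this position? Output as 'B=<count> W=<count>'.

-- B to move --
(1,1): flips 1 -> legal
(1,2): flips 2 -> legal
(1,3): no bracket -> illegal
(1,4): no bracket -> illegal
(1,5): no bracket -> illegal
(1,6): flips 1 -> legal
(2,1): flips 2 -> legal
(2,3): no bracket -> illegal
(2,6): flips 1 -> legal
(3,1): flips 1 -> legal
(3,5): no bracket -> illegal
(3,6): no bracket -> illegal
(4,0): no bracket -> illegal
(4,1): no bracket -> illegal
(5,3): flips 1 -> legal
(6,0): flips 1 -> legal
(6,1): flips 2 -> legal
(6,2): flips 1 -> legal
(6,3): no bracket -> illegal
B mobility = 10
-- W to move --
(1,3): no bracket -> illegal
(1,4): no bracket -> illegal
(1,5): flips 3 -> legal
(2,3): flips 2 -> legal
(3,1): no bracket -> illegal
(3,5): flips 2 -> legal
(3,6): no bracket -> illegal
(4,1): flips 1 -> legal
(4,6): flips 2 -> legal
(5,3): no bracket -> illegal
(5,6): no bracket -> illegal
(6,3): no bracket -> illegal
(6,4): no bracket -> illegal
(6,6): flips 3 -> legal
(7,4): no bracket -> illegal
(7,5): no bracket -> illegal
(7,6): flips 2 -> legal
W mobility = 7

Answer: B=10 W=7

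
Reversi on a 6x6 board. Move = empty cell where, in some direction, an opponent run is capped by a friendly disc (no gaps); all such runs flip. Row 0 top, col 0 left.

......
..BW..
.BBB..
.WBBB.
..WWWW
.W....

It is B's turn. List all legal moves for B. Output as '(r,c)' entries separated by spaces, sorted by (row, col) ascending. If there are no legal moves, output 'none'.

(0,2): no bracket -> illegal
(0,3): flips 1 -> legal
(0,4): flips 1 -> legal
(1,4): flips 1 -> legal
(2,0): no bracket -> illegal
(2,4): no bracket -> illegal
(3,0): flips 1 -> legal
(3,5): no bracket -> illegal
(4,0): flips 1 -> legal
(4,1): flips 1 -> legal
(5,0): no bracket -> illegal
(5,2): flips 2 -> legal
(5,3): flips 1 -> legal
(5,4): flips 2 -> legal
(5,5): flips 1 -> legal

Answer: (0,3) (0,4) (1,4) (3,0) (4,0) (4,1) (5,2) (5,3) (5,4) (5,5)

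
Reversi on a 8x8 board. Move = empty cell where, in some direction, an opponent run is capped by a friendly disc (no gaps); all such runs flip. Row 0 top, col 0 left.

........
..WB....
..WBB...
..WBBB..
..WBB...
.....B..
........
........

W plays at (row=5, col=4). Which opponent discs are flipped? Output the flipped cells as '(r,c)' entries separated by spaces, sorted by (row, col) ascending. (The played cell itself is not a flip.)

Dir NW: opp run (4,3) capped by W -> flip
Dir N: opp run (4,4) (3,4) (2,4), next='.' -> no flip
Dir NE: first cell '.' (not opp) -> no flip
Dir W: first cell '.' (not opp) -> no flip
Dir E: opp run (5,5), next='.' -> no flip
Dir SW: first cell '.' (not opp) -> no flip
Dir S: first cell '.' (not opp) -> no flip
Dir SE: first cell '.' (not opp) -> no flip

Answer: (4,3)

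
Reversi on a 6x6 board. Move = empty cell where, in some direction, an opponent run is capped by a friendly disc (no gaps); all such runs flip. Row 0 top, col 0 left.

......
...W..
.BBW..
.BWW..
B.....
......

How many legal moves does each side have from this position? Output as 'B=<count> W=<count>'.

Answer: B=6 W=5

Derivation:
-- B to move --
(0,2): no bracket -> illegal
(0,3): no bracket -> illegal
(0,4): flips 1 -> legal
(1,2): no bracket -> illegal
(1,4): no bracket -> illegal
(2,4): flips 1 -> legal
(3,4): flips 2 -> legal
(4,1): no bracket -> illegal
(4,2): flips 1 -> legal
(4,3): flips 1 -> legal
(4,4): flips 1 -> legal
B mobility = 6
-- W to move --
(1,0): flips 1 -> legal
(1,1): flips 1 -> legal
(1,2): flips 1 -> legal
(2,0): flips 2 -> legal
(3,0): flips 1 -> legal
(4,1): no bracket -> illegal
(4,2): no bracket -> illegal
(5,0): no bracket -> illegal
(5,1): no bracket -> illegal
W mobility = 5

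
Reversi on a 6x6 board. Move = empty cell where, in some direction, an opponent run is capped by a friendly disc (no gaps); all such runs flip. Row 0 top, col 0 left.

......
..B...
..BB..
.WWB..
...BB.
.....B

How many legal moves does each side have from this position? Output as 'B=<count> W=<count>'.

Answer: B=5 W=5

Derivation:
-- B to move --
(2,0): no bracket -> illegal
(2,1): flips 1 -> legal
(3,0): flips 2 -> legal
(4,0): flips 1 -> legal
(4,1): flips 1 -> legal
(4,2): flips 1 -> legal
B mobility = 5
-- W to move --
(0,1): no bracket -> illegal
(0,2): flips 2 -> legal
(0,3): no bracket -> illegal
(1,1): no bracket -> illegal
(1,3): flips 1 -> legal
(1,4): flips 1 -> legal
(2,1): no bracket -> illegal
(2,4): no bracket -> illegal
(3,4): flips 1 -> legal
(3,5): no bracket -> illegal
(4,2): no bracket -> illegal
(4,5): no bracket -> illegal
(5,2): no bracket -> illegal
(5,3): no bracket -> illegal
(5,4): flips 1 -> legal
W mobility = 5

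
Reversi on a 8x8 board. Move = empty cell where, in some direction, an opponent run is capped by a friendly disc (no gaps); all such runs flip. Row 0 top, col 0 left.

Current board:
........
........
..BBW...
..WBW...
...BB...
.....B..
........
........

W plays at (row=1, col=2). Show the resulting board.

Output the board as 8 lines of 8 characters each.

Answer: ........
..W.....
..WWW...
..WBW...
...BB...
.....B..
........
........

Derivation:
Place W at (1,2); scan 8 dirs for brackets.
Dir NW: first cell '.' (not opp) -> no flip
Dir N: first cell '.' (not opp) -> no flip
Dir NE: first cell '.' (not opp) -> no flip
Dir W: first cell '.' (not opp) -> no flip
Dir E: first cell '.' (not opp) -> no flip
Dir SW: first cell '.' (not opp) -> no flip
Dir S: opp run (2,2) capped by W -> flip
Dir SE: opp run (2,3) capped by W -> flip
All flips: (2,2) (2,3)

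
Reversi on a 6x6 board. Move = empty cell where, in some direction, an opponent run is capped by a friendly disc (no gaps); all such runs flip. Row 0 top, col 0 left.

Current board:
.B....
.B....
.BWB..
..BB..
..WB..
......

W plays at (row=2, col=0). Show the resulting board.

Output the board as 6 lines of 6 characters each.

Answer: .B....
.B....
WWWB..
..BB..
..WB..
......

Derivation:
Place W at (2,0); scan 8 dirs for brackets.
Dir NW: edge -> no flip
Dir N: first cell '.' (not opp) -> no flip
Dir NE: opp run (1,1), next='.' -> no flip
Dir W: edge -> no flip
Dir E: opp run (2,1) capped by W -> flip
Dir SW: edge -> no flip
Dir S: first cell '.' (not opp) -> no flip
Dir SE: first cell '.' (not opp) -> no flip
All flips: (2,1)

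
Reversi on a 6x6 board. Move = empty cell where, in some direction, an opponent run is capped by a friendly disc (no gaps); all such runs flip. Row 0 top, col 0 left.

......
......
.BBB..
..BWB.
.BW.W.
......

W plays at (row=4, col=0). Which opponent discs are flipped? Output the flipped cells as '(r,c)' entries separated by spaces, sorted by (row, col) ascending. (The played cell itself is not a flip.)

Dir NW: edge -> no flip
Dir N: first cell '.' (not opp) -> no flip
Dir NE: first cell '.' (not opp) -> no flip
Dir W: edge -> no flip
Dir E: opp run (4,1) capped by W -> flip
Dir SW: edge -> no flip
Dir S: first cell '.' (not opp) -> no flip
Dir SE: first cell '.' (not opp) -> no flip

Answer: (4,1)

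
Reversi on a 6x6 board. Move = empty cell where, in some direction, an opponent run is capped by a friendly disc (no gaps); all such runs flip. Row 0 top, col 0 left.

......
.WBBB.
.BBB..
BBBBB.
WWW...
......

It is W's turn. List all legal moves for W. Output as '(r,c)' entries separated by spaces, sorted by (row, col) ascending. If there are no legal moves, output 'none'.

(0,1): no bracket -> illegal
(0,2): flips 3 -> legal
(0,3): no bracket -> illegal
(0,4): flips 3 -> legal
(0,5): flips 3 -> legal
(1,0): no bracket -> illegal
(1,5): flips 3 -> legal
(2,0): flips 2 -> legal
(2,4): flips 1 -> legal
(2,5): no bracket -> illegal
(3,5): no bracket -> illegal
(4,3): no bracket -> illegal
(4,4): flips 2 -> legal
(4,5): no bracket -> illegal

Answer: (0,2) (0,4) (0,5) (1,5) (2,0) (2,4) (4,4)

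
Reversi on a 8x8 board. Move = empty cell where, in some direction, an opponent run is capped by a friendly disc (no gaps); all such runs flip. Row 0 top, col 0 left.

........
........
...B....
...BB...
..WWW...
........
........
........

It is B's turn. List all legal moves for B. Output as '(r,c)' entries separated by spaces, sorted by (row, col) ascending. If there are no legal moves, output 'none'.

(3,1): no bracket -> illegal
(3,2): no bracket -> illegal
(3,5): no bracket -> illegal
(4,1): no bracket -> illegal
(4,5): no bracket -> illegal
(5,1): flips 1 -> legal
(5,2): flips 1 -> legal
(5,3): flips 1 -> legal
(5,4): flips 1 -> legal
(5,5): flips 1 -> legal

Answer: (5,1) (5,2) (5,3) (5,4) (5,5)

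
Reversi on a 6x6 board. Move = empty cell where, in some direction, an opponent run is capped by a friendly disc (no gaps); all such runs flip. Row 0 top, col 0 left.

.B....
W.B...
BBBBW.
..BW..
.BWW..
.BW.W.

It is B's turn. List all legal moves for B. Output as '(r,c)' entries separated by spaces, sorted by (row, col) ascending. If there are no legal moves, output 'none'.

Answer: (0,0) (1,5) (2,5) (3,4) (4,4) (5,3)

Derivation:
(0,0): flips 1 -> legal
(1,1): no bracket -> illegal
(1,3): no bracket -> illegal
(1,4): no bracket -> illegal
(1,5): flips 3 -> legal
(2,5): flips 1 -> legal
(3,1): no bracket -> illegal
(3,4): flips 1 -> legal
(3,5): no bracket -> illegal
(4,4): flips 3 -> legal
(4,5): no bracket -> illegal
(5,3): flips 3 -> legal
(5,5): no bracket -> illegal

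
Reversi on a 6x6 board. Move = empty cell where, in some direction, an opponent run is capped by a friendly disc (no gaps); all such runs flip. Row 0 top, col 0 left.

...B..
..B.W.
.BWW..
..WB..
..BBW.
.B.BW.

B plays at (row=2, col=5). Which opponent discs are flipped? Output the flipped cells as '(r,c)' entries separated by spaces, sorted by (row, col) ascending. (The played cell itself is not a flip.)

Answer: (1,4)

Derivation:
Dir NW: opp run (1,4) capped by B -> flip
Dir N: first cell '.' (not opp) -> no flip
Dir NE: edge -> no flip
Dir W: first cell '.' (not opp) -> no flip
Dir E: edge -> no flip
Dir SW: first cell '.' (not opp) -> no flip
Dir S: first cell '.' (not opp) -> no flip
Dir SE: edge -> no flip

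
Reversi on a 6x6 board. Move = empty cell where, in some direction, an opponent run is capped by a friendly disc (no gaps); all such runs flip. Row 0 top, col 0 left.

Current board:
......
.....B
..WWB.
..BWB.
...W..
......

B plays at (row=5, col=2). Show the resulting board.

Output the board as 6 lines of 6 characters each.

Answer: ......
.....B
..WWB.
..BWB.
...B..
..B...

Derivation:
Place B at (5,2); scan 8 dirs for brackets.
Dir NW: first cell '.' (not opp) -> no flip
Dir N: first cell '.' (not opp) -> no flip
Dir NE: opp run (4,3) capped by B -> flip
Dir W: first cell '.' (not opp) -> no flip
Dir E: first cell '.' (not opp) -> no flip
Dir SW: edge -> no flip
Dir S: edge -> no flip
Dir SE: edge -> no flip
All flips: (4,3)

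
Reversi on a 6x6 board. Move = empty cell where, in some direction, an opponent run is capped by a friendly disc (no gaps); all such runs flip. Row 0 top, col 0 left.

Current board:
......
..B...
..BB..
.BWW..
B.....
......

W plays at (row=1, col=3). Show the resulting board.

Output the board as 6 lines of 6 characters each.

Place W at (1,3); scan 8 dirs for brackets.
Dir NW: first cell '.' (not opp) -> no flip
Dir N: first cell '.' (not opp) -> no flip
Dir NE: first cell '.' (not opp) -> no flip
Dir W: opp run (1,2), next='.' -> no flip
Dir E: first cell '.' (not opp) -> no flip
Dir SW: opp run (2,2) (3,1) (4,0), next=edge -> no flip
Dir S: opp run (2,3) capped by W -> flip
Dir SE: first cell '.' (not opp) -> no flip
All flips: (2,3)

Answer: ......
..BW..
..BW..
.BWW..
B.....
......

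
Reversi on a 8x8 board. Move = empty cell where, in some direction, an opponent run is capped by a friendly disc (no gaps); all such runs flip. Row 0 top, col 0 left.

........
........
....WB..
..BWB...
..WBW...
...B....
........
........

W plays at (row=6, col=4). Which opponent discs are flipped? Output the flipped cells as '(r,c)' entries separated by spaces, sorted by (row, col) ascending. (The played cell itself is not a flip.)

Answer: (5,3)

Derivation:
Dir NW: opp run (5,3) capped by W -> flip
Dir N: first cell '.' (not opp) -> no flip
Dir NE: first cell '.' (not opp) -> no flip
Dir W: first cell '.' (not opp) -> no flip
Dir E: first cell '.' (not opp) -> no flip
Dir SW: first cell '.' (not opp) -> no flip
Dir S: first cell '.' (not opp) -> no flip
Dir SE: first cell '.' (not opp) -> no flip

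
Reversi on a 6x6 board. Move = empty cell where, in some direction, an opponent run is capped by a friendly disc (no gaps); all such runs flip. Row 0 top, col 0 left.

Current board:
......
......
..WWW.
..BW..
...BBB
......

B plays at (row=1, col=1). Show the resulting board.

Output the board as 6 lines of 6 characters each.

Place B at (1,1); scan 8 dirs for brackets.
Dir NW: first cell '.' (not opp) -> no flip
Dir N: first cell '.' (not opp) -> no flip
Dir NE: first cell '.' (not opp) -> no flip
Dir W: first cell '.' (not opp) -> no flip
Dir E: first cell '.' (not opp) -> no flip
Dir SW: first cell '.' (not opp) -> no flip
Dir S: first cell '.' (not opp) -> no flip
Dir SE: opp run (2,2) (3,3) capped by B -> flip
All flips: (2,2) (3,3)

Answer: ......
.B....
..BWW.
..BB..
...BBB
......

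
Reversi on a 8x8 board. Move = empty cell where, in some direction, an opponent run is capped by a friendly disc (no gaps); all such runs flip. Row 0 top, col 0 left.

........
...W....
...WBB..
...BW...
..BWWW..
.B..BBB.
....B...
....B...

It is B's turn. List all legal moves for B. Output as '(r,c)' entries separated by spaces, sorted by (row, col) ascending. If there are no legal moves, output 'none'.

(0,2): flips 1 -> legal
(0,3): flips 2 -> legal
(0,4): no bracket -> illegal
(1,2): flips 3 -> legal
(1,4): no bracket -> illegal
(2,2): flips 1 -> legal
(3,2): flips 1 -> legal
(3,5): flips 2 -> legal
(3,6): flips 1 -> legal
(4,6): flips 3 -> legal
(5,2): flips 2 -> legal
(5,3): flips 1 -> legal

Answer: (0,2) (0,3) (1,2) (2,2) (3,2) (3,5) (3,6) (4,6) (5,2) (5,3)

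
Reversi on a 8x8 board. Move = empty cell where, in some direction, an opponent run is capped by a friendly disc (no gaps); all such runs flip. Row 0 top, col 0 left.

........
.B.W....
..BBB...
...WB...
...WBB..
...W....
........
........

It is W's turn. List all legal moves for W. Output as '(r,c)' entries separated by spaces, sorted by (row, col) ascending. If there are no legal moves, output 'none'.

Answer: (0,0) (1,5) (2,5) (3,1) (3,5) (4,6) (5,5)

Derivation:
(0,0): flips 2 -> legal
(0,1): no bracket -> illegal
(0,2): no bracket -> illegal
(1,0): no bracket -> illegal
(1,2): no bracket -> illegal
(1,4): no bracket -> illegal
(1,5): flips 1 -> legal
(2,0): no bracket -> illegal
(2,1): no bracket -> illegal
(2,5): flips 1 -> legal
(3,1): flips 1 -> legal
(3,2): no bracket -> illegal
(3,5): flips 3 -> legal
(3,6): no bracket -> illegal
(4,6): flips 2 -> legal
(5,4): no bracket -> illegal
(5,5): flips 1 -> legal
(5,6): no bracket -> illegal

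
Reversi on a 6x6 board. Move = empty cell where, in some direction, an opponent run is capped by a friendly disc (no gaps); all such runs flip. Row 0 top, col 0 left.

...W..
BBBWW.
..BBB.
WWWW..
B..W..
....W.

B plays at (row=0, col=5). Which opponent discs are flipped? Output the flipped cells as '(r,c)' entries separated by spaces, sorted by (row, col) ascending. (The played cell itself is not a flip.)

Dir NW: edge -> no flip
Dir N: edge -> no flip
Dir NE: edge -> no flip
Dir W: first cell '.' (not opp) -> no flip
Dir E: edge -> no flip
Dir SW: opp run (1,4) capped by B -> flip
Dir S: first cell '.' (not opp) -> no flip
Dir SE: edge -> no flip

Answer: (1,4)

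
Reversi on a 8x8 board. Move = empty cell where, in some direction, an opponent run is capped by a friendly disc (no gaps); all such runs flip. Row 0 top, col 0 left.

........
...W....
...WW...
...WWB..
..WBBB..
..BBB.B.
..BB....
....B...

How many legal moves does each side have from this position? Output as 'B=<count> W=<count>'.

-- B to move --
(0,2): flips 2 -> legal
(0,3): flips 3 -> legal
(0,4): no bracket -> illegal
(1,2): flips 2 -> legal
(1,4): flips 2 -> legal
(1,5): no bracket -> illegal
(2,2): flips 1 -> legal
(2,5): flips 1 -> legal
(3,1): flips 1 -> legal
(3,2): flips 3 -> legal
(4,1): flips 1 -> legal
(5,1): no bracket -> illegal
B mobility = 9
-- W to move --
(2,5): no bracket -> illegal
(2,6): no bracket -> illegal
(3,2): no bracket -> illegal
(3,6): flips 1 -> legal
(4,1): no bracket -> illegal
(4,6): flips 4 -> legal
(4,7): no bracket -> illegal
(5,1): no bracket -> illegal
(5,5): flips 1 -> legal
(5,7): no bracket -> illegal
(6,1): flips 2 -> legal
(6,4): flips 3 -> legal
(6,5): no bracket -> illegal
(6,6): no bracket -> illegal
(6,7): flips 2 -> legal
(7,1): no bracket -> illegal
(7,2): flips 2 -> legal
(7,3): flips 3 -> legal
(7,5): no bracket -> illegal
W mobility = 8

Answer: B=9 W=8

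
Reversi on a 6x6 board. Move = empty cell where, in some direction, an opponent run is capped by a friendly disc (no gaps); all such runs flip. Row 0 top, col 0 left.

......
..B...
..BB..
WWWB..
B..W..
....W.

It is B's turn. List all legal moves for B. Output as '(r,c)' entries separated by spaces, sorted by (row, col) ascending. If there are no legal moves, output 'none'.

(2,0): flips 1 -> legal
(2,1): no bracket -> illegal
(3,4): no bracket -> illegal
(4,1): flips 1 -> legal
(4,2): flips 1 -> legal
(4,4): no bracket -> illegal
(4,5): no bracket -> illegal
(5,2): no bracket -> illegal
(5,3): flips 1 -> legal
(5,5): no bracket -> illegal

Answer: (2,0) (4,1) (4,2) (5,3)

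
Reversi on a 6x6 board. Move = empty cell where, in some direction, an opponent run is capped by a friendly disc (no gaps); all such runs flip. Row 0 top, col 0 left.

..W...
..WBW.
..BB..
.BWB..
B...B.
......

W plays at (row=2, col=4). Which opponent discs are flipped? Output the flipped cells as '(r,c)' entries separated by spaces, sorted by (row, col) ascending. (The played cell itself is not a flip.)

Answer: (1,3)

Derivation:
Dir NW: opp run (1,3) capped by W -> flip
Dir N: first cell 'W' (not opp) -> no flip
Dir NE: first cell '.' (not opp) -> no flip
Dir W: opp run (2,3) (2,2), next='.' -> no flip
Dir E: first cell '.' (not opp) -> no flip
Dir SW: opp run (3,3), next='.' -> no flip
Dir S: first cell '.' (not opp) -> no flip
Dir SE: first cell '.' (not opp) -> no flip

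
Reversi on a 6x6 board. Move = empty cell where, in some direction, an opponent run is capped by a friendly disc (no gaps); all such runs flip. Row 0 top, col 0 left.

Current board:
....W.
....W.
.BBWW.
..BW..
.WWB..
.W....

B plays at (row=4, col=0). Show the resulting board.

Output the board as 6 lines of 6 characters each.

Answer: ....W.
....W.
.BBWW.
..BW..
BBBB..
.W....

Derivation:
Place B at (4,0); scan 8 dirs for brackets.
Dir NW: edge -> no flip
Dir N: first cell '.' (not opp) -> no flip
Dir NE: first cell '.' (not opp) -> no flip
Dir W: edge -> no flip
Dir E: opp run (4,1) (4,2) capped by B -> flip
Dir SW: edge -> no flip
Dir S: first cell '.' (not opp) -> no flip
Dir SE: opp run (5,1), next=edge -> no flip
All flips: (4,1) (4,2)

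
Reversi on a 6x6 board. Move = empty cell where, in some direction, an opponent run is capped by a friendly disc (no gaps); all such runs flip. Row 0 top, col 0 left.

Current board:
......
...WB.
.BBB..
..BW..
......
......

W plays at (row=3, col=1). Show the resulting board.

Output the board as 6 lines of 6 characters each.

Place W at (3,1); scan 8 dirs for brackets.
Dir NW: first cell '.' (not opp) -> no flip
Dir N: opp run (2,1), next='.' -> no flip
Dir NE: opp run (2,2) capped by W -> flip
Dir W: first cell '.' (not opp) -> no flip
Dir E: opp run (3,2) capped by W -> flip
Dir SW: first cell '.' (not opp) -> no flip
Dir S: first cell '.' (not opp) -> no flip
Dir SE: first cell '.' (not opp) -> no flip
All flips: (2,2) (3,2)

Answer: ......
...WB.
.BWB..
.WWW..
......
......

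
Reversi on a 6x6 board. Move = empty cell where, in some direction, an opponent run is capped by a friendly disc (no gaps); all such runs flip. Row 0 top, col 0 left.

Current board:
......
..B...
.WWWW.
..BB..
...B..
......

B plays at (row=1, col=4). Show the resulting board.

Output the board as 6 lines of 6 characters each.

Place B at (1,4); scan 8 dirs for brackets.
Dir NW: first cell '.' (not opp) -> no flip
Dir N: first cell '.' (not opp) -> no flip
Dir NE: first cell '.' (not opp) -> no flip
Dir W: first cell '.' (not opp) -> no flip
Dir E: first cell '.' (not opp) -> no flip
Dir SW: opp run (2,3) capped by B -> flip
Dir S: opp run (2,4), next='.' -> no flip
Dir SE: first cell '.' (not opp) -> no flip
All flips: (2,3)

Answer: ......
..B.B.
.WWBW.
..BB..
...B..
......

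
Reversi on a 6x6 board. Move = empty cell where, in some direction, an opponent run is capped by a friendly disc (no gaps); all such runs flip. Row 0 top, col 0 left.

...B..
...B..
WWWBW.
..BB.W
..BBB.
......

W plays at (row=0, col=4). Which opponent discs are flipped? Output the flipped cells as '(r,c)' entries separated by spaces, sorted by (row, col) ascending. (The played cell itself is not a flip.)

Answer: (1,3)

Derivation:
Dir NW: edge -> no flip
Dir N: edge -> no flip
Dir NE: edge -> no flip
Dir W: opp run (0,3), next='.' -> no flip
Dir E: first cell '.' (not opp) -> no flip
Dir SW: opp run (1,3) capped by W -> flip
Dir S: first cell '.' (not opp) -> no flip
Dir SE: first cell '.' (not opp) -> no flip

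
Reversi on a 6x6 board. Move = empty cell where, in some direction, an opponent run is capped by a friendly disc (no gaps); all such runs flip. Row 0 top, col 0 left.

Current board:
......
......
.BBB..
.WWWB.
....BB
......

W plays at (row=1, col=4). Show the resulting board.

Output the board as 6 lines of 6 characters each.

Answer: ......
....W.
.BBW..
.WWWB.
....BB
......

Derivation:
Place W at (1,4); scan 8 dirs for brackets.
Dir NW: first cell '.' (not opp) -> no flip
Dir N: first cell '.' (not opp) -> no flip
Dir NE: first cell '.' (not opp) -> no flip
Dir W: first cell '.' (not opp) -> no flip
Dir E: first cell '.' (not opp) -> no flip
Dir SW: opp run (2,3) capped by W -> flip
Dir S: first cell '.' (not opp) -> no flip
Dir SE: first cell '.' (not opp) -> no flip
All flips: (2,3)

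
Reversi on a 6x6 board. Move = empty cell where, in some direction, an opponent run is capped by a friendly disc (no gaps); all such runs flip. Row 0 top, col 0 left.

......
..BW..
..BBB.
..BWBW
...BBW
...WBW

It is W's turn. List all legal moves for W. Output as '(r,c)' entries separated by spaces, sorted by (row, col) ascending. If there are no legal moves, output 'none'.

(0,1): flips 3 -> legal
(0,2): no bracket -> illegal
(0,3): no bracket -> illegal
(1,1): flips 2 -> legal
(1,4): no bracket -> illegal
(1,5): flips 1 -> legal
(2,1): no bracket -> illegal
(2,5): no bracket -> illegal
(3,1): flips 2 -> legal
(4,1): no bracket -> illegal
(4,2): flips 2 -> legal
(5,2): no bracket -> illegal

Answer: (0,1) (1,1) (1,5) (3,1) (4,2)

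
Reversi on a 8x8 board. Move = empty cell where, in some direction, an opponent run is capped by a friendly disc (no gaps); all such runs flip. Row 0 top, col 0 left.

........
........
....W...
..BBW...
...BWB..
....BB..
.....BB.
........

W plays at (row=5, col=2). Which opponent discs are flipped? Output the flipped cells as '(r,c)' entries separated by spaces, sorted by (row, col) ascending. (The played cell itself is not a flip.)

Dir NW: first cell '.' (not opp) -> no flip
Dir N: first cell '.' (not opp) -> no flip
Dir NE: opp run (4,3) capped by W -> flip
Dir W: first cell '.' (not opp) -> no flip
Dir E: first cell '.' (not opp) -> no flip
Dir SW: first cell '.' (not opp) -> no flip
Dir S: first cell '.' (not opp) -> no flip
Dir SE: first cell '.' (not opp) -> no flip

Answer: (4,3)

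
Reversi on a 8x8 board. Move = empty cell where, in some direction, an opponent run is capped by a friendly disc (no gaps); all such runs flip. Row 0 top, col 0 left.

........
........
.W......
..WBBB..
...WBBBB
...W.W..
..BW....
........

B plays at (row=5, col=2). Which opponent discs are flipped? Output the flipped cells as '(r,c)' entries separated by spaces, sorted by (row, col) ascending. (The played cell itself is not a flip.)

Dir NW: first cell '.' (not opp) -> no flip
Dir N: first cell '.' (not opp) -> no flip
Dir NE: opp run (4,3) capped by B -> flip
Dir W: first cell '.' (not opp) -> no flip
Dir E: opp run (5,3), next='.' -> no flip
Dir SW: first cell '.' (not opp) -> no flip
Dir S: first cell 'B' (not opp) -> no flip
Dir SE: opp run (6,3), next='.' -> no flip

Answer: (4,3)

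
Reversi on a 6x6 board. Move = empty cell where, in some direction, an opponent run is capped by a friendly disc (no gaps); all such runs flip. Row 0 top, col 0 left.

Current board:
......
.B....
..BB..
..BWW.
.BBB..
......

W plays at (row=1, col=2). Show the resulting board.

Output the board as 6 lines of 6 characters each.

Place W at (1,2); scan 8 dirs for brackets.
Dir NW: first cell '.' (not opp) -> no flip
Dir N: first cell '.' (not opp) -> no flip
Dir NE: first cell '.' (not opp) -> no flip
Dir W: opp run (1,1), next='.' -> no flip
Dir E: first cell '.' (not opp) -> no flip
Dir SW: first cell '.' (not opp) -> no flip
Dir S: opp run (2,2) (3,2) (4,2), next='.' -> no flip
Dir SE: opp run (2,3) capped by W -> flip
All flips: (2,3)

Answer: ......
.BW...
..BW..
..BWW.
.BBB..
......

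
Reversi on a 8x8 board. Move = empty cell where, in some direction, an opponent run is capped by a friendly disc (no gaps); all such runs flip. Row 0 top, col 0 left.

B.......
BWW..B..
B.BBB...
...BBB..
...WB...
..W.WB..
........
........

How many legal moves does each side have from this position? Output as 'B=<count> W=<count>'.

-- B to move --
(0,1): flips 1 -> legal
(0,2): flips 2 -> legal
(0,3): no bracket -> illegal
(1,3): flips 2 -> legal
(2,1): no bracket -> illegal
(3,2): no bracket -> illegal
(4,1): no bracket -> illegal
(4,2): flips 1 -> legal
(4,5): no bracket -> illegal
(5,1): no bracket -> illegal
(5,3): flips 2 -> legal
(6,1): flips 2 -> legal
(6,2): no bracket -> illegal
(6,3): no bracket -> illegal
(6,4): flips 1 -> legal
(6,5): no bracket -> illegal
B mobility = 7
-- W to move --
(0,1): no bracket -> illegal
(0,4): no bracket -> illegal
(0,5): no bracket -> illegal
(0,6): no bracket -> illegal
(1,3): flips 2 -> legal
(1,4): flips 3 -> legal
(1,6): no bracket -> illegal
(2,1): no bracket -> illegal
(2,5): flips 1 -> legal
(2,6): no bracket -> illegal
(3,0): no bracket -> illegal
(3,1): no bracket -> illegal
(3,2): flips 1 -> legal
(3,6): no bracket -> illegal
(4,2): no bracket -> illegal
(4,5): flips 3 -> legal
(4,6): no bracket -> illegal
(5,3): no bracket -> illegal
(5,6): flips 1 -> legal
(6,4): no bracket -> illegal
(6,5): no bracket -> illegal
(6,6): flips 4 -> legal
W mobility = 7

Answer: B=7 W=7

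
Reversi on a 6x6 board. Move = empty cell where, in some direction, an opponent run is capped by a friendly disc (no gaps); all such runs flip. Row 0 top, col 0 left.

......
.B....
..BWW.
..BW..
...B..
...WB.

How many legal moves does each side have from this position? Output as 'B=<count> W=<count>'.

Answer: B=6 W=5

Derivation:
-- B to move --
(1,2): no bracket -> illegal
(1,3): flips 2 -> legal
(1,4): flips 1 -> legal
(1,5): no bracket -> illegal
(2,5): flips 2 -> legal
(3,4): flips 1 -> legal
(3,5): no bracket -> illegal
(4,2): no bracket -> illegal
(4,4): flips 1 -> legal
(5,2): flips 1 -> legal
B mobility = 6
-- W to move --
(0,0): flips 2 -> legal
(0,1): no bracket -> illegal
(0,2): no bracket -> illegal
(1,0): no bracket -> illegal
(1,2): no bracket -> illegal
(1,3): no bracket -> illegal
(2,0): no bracket -> illegal
(2,1): flips 1 -> legal
(3,1): flips 1 -> legal
(3,4): no bracket -> illegal
(4,1): flips 1 -> legal
(4,2): no bracket -> illegal
(4,4): no bracket -> illegal
(4,5): no bracket -> illegal
(5,2): no bracket -> illegal
(5,5): flips 1 -> legal
W mobility = 5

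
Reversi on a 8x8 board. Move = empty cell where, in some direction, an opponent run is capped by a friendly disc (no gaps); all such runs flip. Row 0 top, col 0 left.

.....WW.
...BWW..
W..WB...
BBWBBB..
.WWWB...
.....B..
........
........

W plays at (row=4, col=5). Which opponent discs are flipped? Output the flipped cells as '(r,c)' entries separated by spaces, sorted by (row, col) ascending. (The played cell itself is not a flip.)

Answer: (3,4) (4,4)

Derivation:
Dir NW: opp run (3,4) capped by W -> flip
Dir N: opp run (3,5), next='.' -> no flip
Dir NE: first cell '.' (not opp) -> no flip
Dir W: opp run (4,4) capped by W -> flip
Dir E: first cell '.' (not opp) -> no flip
Dir SW: first cell '.' (not opp) -> no flip
Dir S: opp run (5,5), next='.' -> no flip
Dir SE: first cell '.' (not opp) -> no flip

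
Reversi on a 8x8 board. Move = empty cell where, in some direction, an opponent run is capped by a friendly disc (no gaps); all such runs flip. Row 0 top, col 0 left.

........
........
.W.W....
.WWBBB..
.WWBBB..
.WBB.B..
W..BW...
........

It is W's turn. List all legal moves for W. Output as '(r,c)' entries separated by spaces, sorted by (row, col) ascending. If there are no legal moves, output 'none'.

Answer: (2,4) (3,6) (4,6) (5,4) (5,6) (6,2) (7,3) (7,4)

Derivation:
(2,2): no bracket -> illegal
(2,4): flips 1 -> legal
(2,5): no bracket -> illegal
(2,6): no bracket -> illegal
(3,6): flips 3 -> legal
(4,6): flips 4 -> legal
(5,4): flips 3 -> legal
(5,6): flips 2 -> legal
(6,1): no bracket -> illegal
(6,2): flips 2 -> legal
(6,5): no bracket -> illegal
(6,6): no bracket -> illegal
(7,2): no bracket -> illegal
(7,3): flips 4 -> legal
(7,4): flips 2 -> legal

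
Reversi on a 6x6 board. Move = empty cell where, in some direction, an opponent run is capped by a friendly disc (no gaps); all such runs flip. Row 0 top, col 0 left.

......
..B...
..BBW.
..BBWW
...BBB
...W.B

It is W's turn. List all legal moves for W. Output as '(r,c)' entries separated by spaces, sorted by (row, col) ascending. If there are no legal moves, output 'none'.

Answer: (0,1) (1,3) (2,1) (3,1) (4,2) (5,2) (5,4)

Derivation:
(0,1): flips 2 -> legal
(0,2): no bracket -> illegal
(0,3): no bracket -> illegal
(1,1): no bracket -> illegal
(1,3): flips 3 -> legal
(1,4): no bracket -> illegal
(2,1): flips 2 -> legal
(3,1): flips 2 -> legal
(4,1): no bracket -> illegal
(4,2): flips 1 -> legal
(5,2): flips 1 -> legal
(5,4): flips 1 -> legal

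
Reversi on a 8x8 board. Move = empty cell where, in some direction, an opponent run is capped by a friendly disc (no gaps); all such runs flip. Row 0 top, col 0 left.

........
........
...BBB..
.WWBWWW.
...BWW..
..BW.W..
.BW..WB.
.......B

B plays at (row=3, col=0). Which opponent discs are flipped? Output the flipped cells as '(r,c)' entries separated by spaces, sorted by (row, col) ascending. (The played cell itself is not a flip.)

Dir NW: edge -> no flip
Dir N: first cell '.' (not opp) -> no flip
Dir NE: first cell '.' (not opp) -> no flip
Dir W: edge -> no flip
Dir E: opp run (3,1) (3,2) capped by B -> flip
Dir SW: edge -> no flip
Dir S: first cell '.' (not opp) -> no flip
Dir SE: first cell '.' (not opp) -> no flip

Answer: (3,1) (3,2)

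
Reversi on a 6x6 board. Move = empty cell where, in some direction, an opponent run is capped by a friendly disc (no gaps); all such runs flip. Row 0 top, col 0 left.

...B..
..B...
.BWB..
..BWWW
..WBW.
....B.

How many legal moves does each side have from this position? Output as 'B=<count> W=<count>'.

Answer: B=5 W=8

Derivation:
-- B to move --
(1,1): no bracket -> illegal
(1,3): no bracket -> illegal
(2,4): flips 2 -> legal
(2,5): flips 1 -> legal
(3,1): no bracket -> illegal
(4,1): flips 1 -> legal
(4,5): flips 2 -> legal
(5,1): no bracket -> illegal
(5,2): flips 1 -> legal
(5,3): no bracket -> illegal
(5,5): no bracket -> illegal
B mobility = 5
-- W to move --
(0,1): flips 2 -> legal
(0,2): flips 1 -> legal
(0,4): no bracket -> illegal
(1,0): no bracket -> illegal
(1,1): no bracket -> illegal
(1,3): flips 1 -> legal
(1,4): no bracket -> illegal
(2,0): flips 1 -> legal
(2,4): flips 1 -> legal
(3,0): no bracket -> illegal
(3,1): flips 1 -> legal
(4,1): no bracket -> illegal
(4,5): no bracket -> illegal
(5,2): flips 1 -> legal
(5,3): flips 1 -> legal
(5,5): no bracket -> illegal
W mobility = 8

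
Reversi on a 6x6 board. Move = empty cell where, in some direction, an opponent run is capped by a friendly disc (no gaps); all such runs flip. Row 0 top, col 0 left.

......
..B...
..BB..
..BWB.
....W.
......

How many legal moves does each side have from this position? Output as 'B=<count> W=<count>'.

-- B to move --
(2,4): no bracket -> illegal
(3,5): no bracket -> illegal
(4,2): no bracket -> illegal
(4,3): flips 1 -> legal
(4,5): no bracket -> illegal
(5,3): no bracket -> illegal
(5,4): flips 1 -> legal
(5,5): flips 2 -> legal
B mobility = 3
-- W to move --
(0,1): no bracket -> illegal
(0,2): no bracket -> illegal
(0,3): no bracket -> illegal
(1,1): flips 1 -> legal
(1,3): flips 1 -> legal
(1,4): no bracket -> illegal
(2,1): no bracket -> illegal
(2,4): flips 1 -> legal
(2,5): no bracket -> illegal
(3,1): flips 1 -> legal
(3,5): flips 1 -> legal
(4,1): no bracket -> illegal
(4,2): no bracket -> illegal
(4,3): no bracket -> illegal
(4,5): no bracket -> illegal
W mobility = 5

Answer: B=3 W=5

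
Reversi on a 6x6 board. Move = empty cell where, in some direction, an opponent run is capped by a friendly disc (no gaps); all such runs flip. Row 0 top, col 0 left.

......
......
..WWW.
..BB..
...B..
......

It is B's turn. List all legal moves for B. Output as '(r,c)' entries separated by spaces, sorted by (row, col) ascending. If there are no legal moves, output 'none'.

Answer: (1,1) (1,2) (1,3) (1,4) (1,5)

Derivation:
(1,1): flips 1 -> legal
(1,2): flips 1 -> legal
(1,3): flips 1 -> legal
(1,4): flips 1 -> legal
(1,5): flips 1 -> legal
(2,1): no bracket -> illegal
(2,5): no bracket -> illegal
(3,1): no bracket -> illegal
(3,4): no bracket -> illegal
(3,5): no bracket -> illegal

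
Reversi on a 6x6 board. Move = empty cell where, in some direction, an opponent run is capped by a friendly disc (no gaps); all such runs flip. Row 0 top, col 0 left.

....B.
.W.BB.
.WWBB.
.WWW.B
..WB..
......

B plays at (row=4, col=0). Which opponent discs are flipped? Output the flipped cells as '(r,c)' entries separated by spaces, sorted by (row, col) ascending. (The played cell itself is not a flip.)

Dir NW: edge -> no flip
Dir N: first cell '.' (not opp) -> no flip
Dir NE: opp run (3,1) (2,2) capped by B -> flip
Dir W: edge -> no flip
Dir E: first cell '.' (not opp) -> no flip
Dir SW: edge -> no flip
Dir S: first cell '.' (not opp) -> no flip
Dir SE: first cell '.' (not opp) -> no flip

Answer: (2,2) (3,1)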